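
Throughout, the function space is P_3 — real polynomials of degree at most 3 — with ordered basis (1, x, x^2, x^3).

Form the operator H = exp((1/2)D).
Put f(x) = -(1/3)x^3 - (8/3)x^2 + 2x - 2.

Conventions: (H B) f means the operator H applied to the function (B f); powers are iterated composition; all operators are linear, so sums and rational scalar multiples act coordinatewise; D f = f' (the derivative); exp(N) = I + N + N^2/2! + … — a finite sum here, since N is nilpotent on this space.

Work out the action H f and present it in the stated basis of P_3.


order-1 term: -(1/2)x^2 - (8/3)x + 1
order-2 term: -(1/4)x - 2/3
order-3 term: -1/24
the series for exp((1/2)D) f terminates at order 3
exp((1/2)D) f = -(1/3)x^3 - (19/6)x^2 - (11/12)x - 41/24

the result is g(x) = -(1/3)x^3 - (19/6)x^2 - (11/12)x - 41/24


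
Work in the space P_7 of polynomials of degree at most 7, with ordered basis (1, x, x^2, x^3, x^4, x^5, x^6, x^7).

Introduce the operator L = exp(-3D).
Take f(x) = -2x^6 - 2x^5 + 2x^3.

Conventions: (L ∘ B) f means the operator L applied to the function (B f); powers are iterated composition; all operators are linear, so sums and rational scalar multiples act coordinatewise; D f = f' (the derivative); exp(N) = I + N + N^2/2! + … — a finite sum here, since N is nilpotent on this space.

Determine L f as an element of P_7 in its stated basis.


order-1 term: 36x^5 + 30x^4 - 18x^2
order-2 term: -270x^4 - 180x^3 + 54x
order-3 term: 1080x^3 + 540x^2 - 54
order-4 term: -2430x^2 - 810x
order-5 term: 2916x + 486
order-6 term: -1458
the series for exp(-3D) f terminates at order 6
exp(-3D) f = -2x^6 + 34x^5 - 240x^4 + 902x^3 - 1908x^2 + 2160x - 1026

the result is g(x) = -2x^6 + 34x^5 - 240x^4 + 902x^3 - 1908x^2 + 2160x - 1026


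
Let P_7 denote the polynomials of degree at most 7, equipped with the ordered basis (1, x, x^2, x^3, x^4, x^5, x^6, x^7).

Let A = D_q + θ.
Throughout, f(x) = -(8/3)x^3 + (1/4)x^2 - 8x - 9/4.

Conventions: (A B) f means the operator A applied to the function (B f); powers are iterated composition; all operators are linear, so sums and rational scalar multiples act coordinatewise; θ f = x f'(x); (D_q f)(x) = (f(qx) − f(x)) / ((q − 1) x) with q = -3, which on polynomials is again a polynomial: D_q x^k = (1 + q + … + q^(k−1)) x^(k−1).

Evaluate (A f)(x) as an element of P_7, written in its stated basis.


D_q f = -(56/3)x^2 - (1/2)x - 8
θ f = -8x^3 + (1/2)x^2 - 8x
(D_q + θ) f = -8x^3 - (109/6)x^2 - (17/2)x - 8

the result is g(x) = -8x^3 - (109/6)x^2 - (17/2)x - 8


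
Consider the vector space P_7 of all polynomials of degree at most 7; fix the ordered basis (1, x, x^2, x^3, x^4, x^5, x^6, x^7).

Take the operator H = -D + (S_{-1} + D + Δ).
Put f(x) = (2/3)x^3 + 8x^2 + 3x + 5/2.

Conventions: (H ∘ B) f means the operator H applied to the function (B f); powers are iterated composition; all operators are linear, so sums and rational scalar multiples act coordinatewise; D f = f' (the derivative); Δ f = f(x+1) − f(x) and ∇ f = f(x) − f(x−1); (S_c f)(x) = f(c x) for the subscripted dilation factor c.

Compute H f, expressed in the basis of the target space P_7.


g(x) = -(2/3)x^3 + 10x^2 + 15x + 85/6

D f = 2x^2 + 16x + 3
(-D) f = -2x^2 - 16x - 3
S_{-1} f = -(2/3)x^3 + 8x^2 - 3x + 5/2
D f = 2x^2 + 16x + 3
Δ f = 2x^2 + 18x + 35/3
(S_{-1} + D + Δ) f = -(2/3)x^3 + 12x^2 + 31x + 103/6
(-D + (S_{-1} + D + Δ)) f = -(2/3)x^3 + 10x^2 + 15x + 85/6


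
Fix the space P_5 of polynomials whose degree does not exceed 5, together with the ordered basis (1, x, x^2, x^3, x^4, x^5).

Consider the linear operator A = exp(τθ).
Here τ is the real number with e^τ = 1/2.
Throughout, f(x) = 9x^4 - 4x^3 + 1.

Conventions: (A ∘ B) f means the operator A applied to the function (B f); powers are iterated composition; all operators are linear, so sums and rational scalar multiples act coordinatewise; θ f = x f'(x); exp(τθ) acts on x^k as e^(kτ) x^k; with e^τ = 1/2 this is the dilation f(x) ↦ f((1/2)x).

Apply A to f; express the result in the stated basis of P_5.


exp(τθ) x^k = e^(kτ) x^k; with e^τ = 1/2 this sends x^k to (1/2)^k x^k
x^3 ↦ 1/8 x^3
x^4 ↦ 1/16 x^4
applying this coordinatewise to f: exp(τθ) f = (9/16)x^4 - (1/2)x^3 + 1

g(x) = (9/16)x^4 - (1/2)x^3 + 1


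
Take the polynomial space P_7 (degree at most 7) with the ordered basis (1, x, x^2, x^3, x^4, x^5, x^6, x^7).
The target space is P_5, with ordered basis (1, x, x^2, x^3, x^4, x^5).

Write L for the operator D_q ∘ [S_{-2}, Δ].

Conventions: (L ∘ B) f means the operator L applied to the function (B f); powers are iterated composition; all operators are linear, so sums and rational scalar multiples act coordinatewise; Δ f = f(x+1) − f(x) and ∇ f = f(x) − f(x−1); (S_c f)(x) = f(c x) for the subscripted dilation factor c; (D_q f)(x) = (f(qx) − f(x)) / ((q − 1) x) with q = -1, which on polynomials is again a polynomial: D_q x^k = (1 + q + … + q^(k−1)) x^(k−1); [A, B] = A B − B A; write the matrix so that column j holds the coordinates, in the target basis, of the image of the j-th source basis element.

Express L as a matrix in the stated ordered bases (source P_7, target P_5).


the matrix is [[0, 0, -12, 18, -72, 150, -396, 882]; [0, 0, 0, 0, 0, 0, 0, 0]; [0, 0, 0, 0, -96, 240, -1440, 4200]; [0, 0, 0, 0, 0, 0, 0, 0]; [0, 0, 0, 0, 0, 0, -576, 2016]; [0, 0, 0, 0, 0, 0, 0, 0]] (rows listed top to bottom)

image of 1: 0
image of x: 0
image of x^2: -12
image of x^3: 18
image of x^4: -96x^2 - 72
image of x^5: 240x^2 + 150
image of x^6: -576x^4 - 1440x^2 - 396
image of x^7: 2016x^4 + 4200x^2 + 882
each image's coordinates form column j of the matrix


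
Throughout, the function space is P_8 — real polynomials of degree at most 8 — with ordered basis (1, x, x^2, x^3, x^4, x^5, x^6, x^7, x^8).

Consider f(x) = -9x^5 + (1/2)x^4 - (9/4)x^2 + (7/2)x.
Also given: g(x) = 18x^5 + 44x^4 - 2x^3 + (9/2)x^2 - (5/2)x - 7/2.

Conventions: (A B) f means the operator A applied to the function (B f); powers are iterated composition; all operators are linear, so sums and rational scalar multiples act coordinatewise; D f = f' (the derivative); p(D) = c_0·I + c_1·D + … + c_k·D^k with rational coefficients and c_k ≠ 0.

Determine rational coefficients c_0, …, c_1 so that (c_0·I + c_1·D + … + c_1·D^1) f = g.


p(D) = -2·I − D, i.e. c_0 = -2, c_1 = -1

D^0 f = -9x^5 + (1/2)x^4 - (9/4)x^2 + (7/2)x
D^1 f = -45x^4 + 2x^3 - (9/2)x + 7/2
matching coefficients of g against c_0 f + c_1 Df + … from the top degree down determines the c_i
solution: c_0 = -2, c_1 = -1


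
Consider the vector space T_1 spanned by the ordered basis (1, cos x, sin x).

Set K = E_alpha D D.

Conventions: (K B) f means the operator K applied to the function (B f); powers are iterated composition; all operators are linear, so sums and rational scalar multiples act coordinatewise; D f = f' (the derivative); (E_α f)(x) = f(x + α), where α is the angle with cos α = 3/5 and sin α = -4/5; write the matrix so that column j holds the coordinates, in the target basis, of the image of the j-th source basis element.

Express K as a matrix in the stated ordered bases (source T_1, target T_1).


the matrix is [[0, 0, 0]; [0, -3/5, 4/5]; [0, -4/5, -3/5]] (rows listed top to bottom)

image of 1: 0
image of cos x: -(3/5)cos x - (4/5)sin x
image of sin x: (4/5)cos x - (3/5)sin x
each image's coordinates form column j of the matrix


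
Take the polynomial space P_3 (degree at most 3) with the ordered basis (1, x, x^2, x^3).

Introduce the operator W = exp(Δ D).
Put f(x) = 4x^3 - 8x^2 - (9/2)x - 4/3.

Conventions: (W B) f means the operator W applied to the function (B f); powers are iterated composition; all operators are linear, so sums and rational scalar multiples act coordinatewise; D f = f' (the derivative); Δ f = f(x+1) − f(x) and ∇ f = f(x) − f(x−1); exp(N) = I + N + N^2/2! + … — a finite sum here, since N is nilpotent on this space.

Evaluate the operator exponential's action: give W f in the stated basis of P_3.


order-1 term: 24x - 4
the series for exp(Δ D) f terminates at order 1
exp(Δ D) f = 4x^3 - 8x^2 + (39/2)x - 16/3

the image equals g(x) = 4x^3 - 8x^2 + (39/2)x - 16/3


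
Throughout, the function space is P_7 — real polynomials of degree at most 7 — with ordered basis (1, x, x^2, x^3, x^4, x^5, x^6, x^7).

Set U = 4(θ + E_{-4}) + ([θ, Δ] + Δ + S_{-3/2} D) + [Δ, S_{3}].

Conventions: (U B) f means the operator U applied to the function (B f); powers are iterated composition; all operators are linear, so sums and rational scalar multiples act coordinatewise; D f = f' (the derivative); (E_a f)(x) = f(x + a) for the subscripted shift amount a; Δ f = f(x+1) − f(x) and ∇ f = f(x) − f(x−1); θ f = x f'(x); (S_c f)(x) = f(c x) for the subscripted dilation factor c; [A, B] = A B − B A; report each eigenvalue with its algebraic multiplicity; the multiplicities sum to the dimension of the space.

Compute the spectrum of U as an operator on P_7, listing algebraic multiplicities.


image of 1: 4
image of x: 8x - 13
image of x^2: 12x^2 - 23x + 71
image of x^3: 16x^3 + (51/4)x^2 + 261x - 232
image of x^4: 20x^4 + (277/2)x^3 + 810x^2 - 720x + 1101
image of x^5: 24x^5 + (12085/16)x^4 + 2790x^3 - 240x^2 + 6305x - 3858
image of x^6: 28x^6 + (44391/16)x^5 + 10665x^4 + 8880x^3 + 26115x^2 - 20244x + 17107
image of x^7: 32x^7 + (651119/64)x^6 + 42147x^5 + 64680x^4 + 111335x^3 - 40362x^2 + 129941x - 63356
the matrix is upper triangular; its diagonal is (4, 8, 12, 16, 20, 24, 28, 32)
for a triangular matrix the eigenvalues are the diagonal entries, with algebraic multiplicity their repetition count

λ = 4 (multiplicity 1), λ = 8 (multiplicity 1), λ = 12 (multiplicity 1), λ = 16 (multiplicity 1), λ = 20 (multiplicity 1), λ = 24 (multiplicity 1), λ = 28 (multiplicity 1), λ = 32 (multiplicity 1)


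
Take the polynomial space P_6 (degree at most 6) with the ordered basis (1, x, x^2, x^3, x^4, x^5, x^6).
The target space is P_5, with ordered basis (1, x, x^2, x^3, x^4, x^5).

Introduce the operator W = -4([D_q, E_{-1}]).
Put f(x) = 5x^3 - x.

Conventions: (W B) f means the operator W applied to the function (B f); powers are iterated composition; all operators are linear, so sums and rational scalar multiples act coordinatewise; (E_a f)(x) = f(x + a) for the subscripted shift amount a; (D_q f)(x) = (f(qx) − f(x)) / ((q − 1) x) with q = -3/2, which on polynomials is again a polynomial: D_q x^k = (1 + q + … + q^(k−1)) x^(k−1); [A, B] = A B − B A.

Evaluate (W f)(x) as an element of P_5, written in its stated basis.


the image equals g(x) = -100x - 25

E_{-1} f = 5x^3 - 15x^2 + 14x - 4
D_q E_{-1} f = (35/4)x^2 + (15/2)x + 14
D_q f = (35/4)x^2 - 1
E_{-1} D_q f = (35/4)x^2 - (35/2)x + 31/4
[D_q, E_{-1}] f = 25x + 25/4
(-4([D_q, E_{-1}])) f = -100x - 25


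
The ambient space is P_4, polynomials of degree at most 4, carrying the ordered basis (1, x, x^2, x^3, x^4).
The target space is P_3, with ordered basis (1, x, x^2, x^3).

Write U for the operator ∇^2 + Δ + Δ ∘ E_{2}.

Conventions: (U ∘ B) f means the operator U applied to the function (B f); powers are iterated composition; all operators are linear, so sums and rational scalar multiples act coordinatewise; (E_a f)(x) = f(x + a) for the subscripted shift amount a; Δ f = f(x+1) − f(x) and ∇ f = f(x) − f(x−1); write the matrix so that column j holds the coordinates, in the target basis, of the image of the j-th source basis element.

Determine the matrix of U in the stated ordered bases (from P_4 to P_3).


the matrix is [[0, 2, 8, 14, 80]; [0, 0, 4, 24, 56]; [0, 0, 0, 6, 48]; [0, 0, 0, 0, 8]] (rows listed top to bottom)

image of 1: 0
image of x: 2
image of x^2: 4x + 8
image of x^3: 6x^2 + 24x + 14
image of x^4: 8x^3 + 48x^2 + 56x + 80
each image's coordinates form column j of the matrix


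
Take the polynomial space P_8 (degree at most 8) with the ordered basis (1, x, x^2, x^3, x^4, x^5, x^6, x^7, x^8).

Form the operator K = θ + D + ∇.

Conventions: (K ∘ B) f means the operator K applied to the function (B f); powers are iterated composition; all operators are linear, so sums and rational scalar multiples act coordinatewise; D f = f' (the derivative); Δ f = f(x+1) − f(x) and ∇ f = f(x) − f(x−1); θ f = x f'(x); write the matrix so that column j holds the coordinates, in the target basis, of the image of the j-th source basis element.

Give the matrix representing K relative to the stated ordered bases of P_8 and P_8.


the matrix is [[0, 2, -1, 1, -1, 1, -1, 1, -1]; [0, 1, 4, -3, 4, -5, 6, -7, 8]; [0, 0, 2, 6, -6, 10, -15, 21, -28]; [0, 0, 0, 3, 8, -10, 20, -35, 56]; [0, 0, 0, 0, 4, 10, -15, 35, -70]; [0, 0, 0, 0, 0, 5, 12, -21, 56]; [0, 0, 0, 0, 0, 0, 6, 14, -28]; [0, 0, 0, 0, 0, 0, 0, 7, 16]; [0, 0, 0, 0, 0, 0, 0, 0, 8]] (rows listed top to bottom)

image of 1: 0
image of x: x + 2
image of x^2: 2x^2 + 4x - 1
image of x^3: 3x^3 + 6x^2 - 3x + 1
image of x^4: 4x^4 + 8x^3 - 6x^2 + 4x - 1
image of x^5: 5x^5 + 10x^4 - 10x^3 + 10x^2 - 5x + 1
image of x^6: 6x^6 + 12x^5 - 15x^4 + 20x^3 - 15x^2 + 6x - 1
image of x^7: 7x^7 + 14x^6 - 21x^5 + 35x^4 - 35x^3 + 21x^2 - 7x + 1
image of x^8: 8x^8 + 16x^7 - 28x^6 + 56x^5 - 70x^4 + 56x^3 - 28x^2 + 8x - 1
each image's coordinates form column j of the matrix


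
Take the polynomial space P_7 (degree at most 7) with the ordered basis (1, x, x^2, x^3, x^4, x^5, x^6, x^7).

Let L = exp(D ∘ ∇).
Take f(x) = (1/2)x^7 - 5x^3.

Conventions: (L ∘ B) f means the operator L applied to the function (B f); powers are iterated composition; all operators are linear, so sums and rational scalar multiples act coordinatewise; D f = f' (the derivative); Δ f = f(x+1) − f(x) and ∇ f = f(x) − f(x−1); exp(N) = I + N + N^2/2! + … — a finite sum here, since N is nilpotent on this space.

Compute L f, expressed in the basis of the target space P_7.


order-1 term: 21x^5 - (105/2)x^4 + 70x^3 - (105/2)x^2 - 9x + 23/2
order-2 term: 210x^3 - 630x^2 + 735x - 315
order-3 term: 420x - 630
the series for exp(D ∘ ∇) f terminates at order 3
exp(D ∘ ∇) f = (1/2)x^7 + 21x^5 - (105/2)x^4 + 275x^3 - (1365/2)x^2 + 1146x - 1867/2

the image equals g(x) = (1/2)x^7 + 21x^5 - (105/2)x^4 + 275x^3 - (1365/2)x^2 + 1146x - 1867/2


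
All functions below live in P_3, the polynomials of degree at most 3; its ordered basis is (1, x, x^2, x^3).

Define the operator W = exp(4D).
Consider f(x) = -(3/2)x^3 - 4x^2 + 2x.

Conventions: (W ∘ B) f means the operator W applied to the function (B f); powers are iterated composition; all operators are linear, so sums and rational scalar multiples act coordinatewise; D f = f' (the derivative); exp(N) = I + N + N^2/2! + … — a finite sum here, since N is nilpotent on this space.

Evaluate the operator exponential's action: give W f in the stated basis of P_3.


order-1 term: -18x^2 - 32x + 8
order-2 term: -72x - 64
order-3 term: -96
the series for exp(4D) f terminates at order 3
exp(4D) f = -(3/2)x^3 - 22x^2 - 102x - 152

the result is g(x) = -(3/2)x^3 - 22x^2 - 102x - 152


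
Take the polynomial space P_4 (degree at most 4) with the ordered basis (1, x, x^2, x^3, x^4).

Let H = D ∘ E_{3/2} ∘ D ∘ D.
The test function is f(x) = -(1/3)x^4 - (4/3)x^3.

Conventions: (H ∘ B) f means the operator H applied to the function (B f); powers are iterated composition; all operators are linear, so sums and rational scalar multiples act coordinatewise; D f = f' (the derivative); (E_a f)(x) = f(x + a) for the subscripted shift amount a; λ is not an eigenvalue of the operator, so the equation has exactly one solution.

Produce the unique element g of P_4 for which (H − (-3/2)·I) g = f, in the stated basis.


write g with unknown coordinates in the stated basis and equate coefficients in (H − (-3/2)·I) g = f
solving from the highest basis element down gives g = -(2/9)x^4 - (8/9)x^3 + (32/9)x + 80/9
check: H g = -(16/3)x - 40/3
so H g − (-3/2)·g = -(1/3)x^4 - (4/3)x^3 = f ✓

the image equals g(x) = -(2/9)x^4 - (8/9)x^3 + (32/9)x + 80/9


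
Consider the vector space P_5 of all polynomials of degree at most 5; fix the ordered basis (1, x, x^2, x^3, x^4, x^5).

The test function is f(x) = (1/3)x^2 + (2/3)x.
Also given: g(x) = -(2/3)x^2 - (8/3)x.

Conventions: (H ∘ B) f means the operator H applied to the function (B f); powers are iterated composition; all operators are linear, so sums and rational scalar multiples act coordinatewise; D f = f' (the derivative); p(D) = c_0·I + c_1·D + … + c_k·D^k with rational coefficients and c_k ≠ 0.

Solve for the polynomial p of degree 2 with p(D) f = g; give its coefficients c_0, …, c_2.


D^0 f = (1/3)x^2 + (2/3)x
D^1 f = (2/3)x + 2/3
D^2 f = 2/3
matching coefficients of g against c_0 f + c_1 Df + … from the top degree down determines the c_i
solution: c_0 = -2, c_1 = -2, c_2 = 2

c_0 = -2, c_1 = -2, c_2 = 2


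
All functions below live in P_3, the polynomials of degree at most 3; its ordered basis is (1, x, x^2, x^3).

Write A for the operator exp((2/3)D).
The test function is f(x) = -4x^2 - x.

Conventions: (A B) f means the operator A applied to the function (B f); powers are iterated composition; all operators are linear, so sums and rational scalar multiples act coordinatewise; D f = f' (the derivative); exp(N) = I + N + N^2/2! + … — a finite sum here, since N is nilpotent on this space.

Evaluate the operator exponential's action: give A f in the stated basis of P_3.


the result is g(x) = -4x^2 - (19/3)x - 22/9

order-1 term: -(16/3)x - 2/3
order-2 term: -16/9
the series for exp((2/3)D) f terminates at order 2
exp((2/3)D) f = -4x^2 - (19/3)x - 22/9


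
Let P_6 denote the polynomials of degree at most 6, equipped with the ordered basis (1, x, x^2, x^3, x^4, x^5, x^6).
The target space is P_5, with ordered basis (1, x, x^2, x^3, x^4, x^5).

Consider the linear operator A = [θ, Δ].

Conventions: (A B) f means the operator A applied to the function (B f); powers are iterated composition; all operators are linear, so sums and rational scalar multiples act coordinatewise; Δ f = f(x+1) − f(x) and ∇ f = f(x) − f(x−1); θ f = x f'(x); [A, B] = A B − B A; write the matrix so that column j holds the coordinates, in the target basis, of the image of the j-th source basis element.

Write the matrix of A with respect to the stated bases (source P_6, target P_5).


the matrix is [[0, -1, -2, -3, -4, -5, -6]; [0, 0, -2, -6, -12, -20, -30]; [0, 0, 0, -3, -12, -30, -60]; [0, 0, 0, 0, -4, -20, -60]; [0, 0, 0, 0, 0, -5, -30]; [0, 0, 0, 0, 0, 0, -6]] (rows listed top to bottom)

image of 1: 0
image of x: -1
image of x^2: -2x - 2
image of x^3: -3x^2 - 6x - 3
image of x^4: -4x^3 - 12x^2 - 12x - 4
image of x^5: -5x^4 - 20x^3 - 30x^2 - 20x - 5
image of x^6: -6x^5 - 30x^4 - 60x^3 - 60x^2 - 30x - 6
each image's coordinates form column j of the matrix


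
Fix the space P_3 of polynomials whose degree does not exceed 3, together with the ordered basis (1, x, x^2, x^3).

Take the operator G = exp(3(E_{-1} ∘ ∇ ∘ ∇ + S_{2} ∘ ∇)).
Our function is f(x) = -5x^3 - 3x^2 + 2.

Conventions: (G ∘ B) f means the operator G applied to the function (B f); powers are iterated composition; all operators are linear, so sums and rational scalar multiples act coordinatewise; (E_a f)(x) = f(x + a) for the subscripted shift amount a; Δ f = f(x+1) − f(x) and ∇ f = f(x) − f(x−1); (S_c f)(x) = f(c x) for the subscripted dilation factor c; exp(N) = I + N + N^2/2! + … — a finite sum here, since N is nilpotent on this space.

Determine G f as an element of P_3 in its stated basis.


g(x) = -5x^3 - 183x^2 - 1116x - 1246

order-1 term: -180x^2 - 36x + 156
order-2 term: -1080x - 324
order-3 term: -1080
the series for exp(3(E_{-1} ∘ ∇ ∘ ∇ + S_{2} ∘ ∇)) f terminates at order 3
exp(3(E_{-1} ∘ ∇ ∘ ∇ + S_{2} ∘ ∇)) f = -5x^3 - 183x^2 - 1116x - 1246


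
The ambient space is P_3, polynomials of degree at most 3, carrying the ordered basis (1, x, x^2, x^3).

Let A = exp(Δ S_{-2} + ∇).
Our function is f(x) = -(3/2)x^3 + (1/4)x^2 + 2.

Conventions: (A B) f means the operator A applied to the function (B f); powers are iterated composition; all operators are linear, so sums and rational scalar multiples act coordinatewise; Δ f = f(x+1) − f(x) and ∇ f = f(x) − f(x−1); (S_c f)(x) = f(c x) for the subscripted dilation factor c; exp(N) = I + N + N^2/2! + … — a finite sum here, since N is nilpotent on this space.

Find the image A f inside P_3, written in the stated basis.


order-1 term: (63/2)x^2 + 43x + 45/4
order-2 term: (315/2)x + 103/4
order-3 term: -105/2
the series for exp(Δ S_{-2} + ∇) f terminates at order 3
exp(Δ S_{-2} + ∇) f = -(3/2)x^3 + (127/4)x^2 + (401/2)x - 27/2

the result is g(x) = -(3/2)x^3 + (127/4)x^2 + (401/2)x - 27/2


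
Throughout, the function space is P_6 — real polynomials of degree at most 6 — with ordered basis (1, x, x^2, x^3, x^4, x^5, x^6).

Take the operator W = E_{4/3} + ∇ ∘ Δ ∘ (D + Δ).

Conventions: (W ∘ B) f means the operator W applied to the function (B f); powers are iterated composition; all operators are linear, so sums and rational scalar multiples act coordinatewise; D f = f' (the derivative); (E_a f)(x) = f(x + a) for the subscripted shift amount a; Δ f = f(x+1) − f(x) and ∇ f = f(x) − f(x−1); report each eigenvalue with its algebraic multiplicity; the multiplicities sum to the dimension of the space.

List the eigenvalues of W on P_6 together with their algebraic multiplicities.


image of 1: 1
image of x: x + 4/3
image of x^2: x^2 + (8/3)x + 16/9
image of x^3: x^3 + 4x^2 + (16/3)x + 388/27
image of x^4: x^4 + (16/3)x^3 + (32/3)x^2 + (1552/27)x + 1228/81
image of x^5: x^5 + (20/3)x^4 + (160/9)x^3 + (3880/27)x^2 + (6140/81)x + 10744/243
image of x^6: x^6 + 8x^5 + (80/3)x^4 + (7760/27)x^3 + (6140/27)x^2 + (21488/81)x + 47836/729
the matrix is upper triangular; its diagonal is (1, 1, 1, 1, 1, 1, 1)
for a triangular matrix the eigenvalues are the diagonal entries, with algebraic multiplicity their repetition count

λ = 1 (multiplicity 7)


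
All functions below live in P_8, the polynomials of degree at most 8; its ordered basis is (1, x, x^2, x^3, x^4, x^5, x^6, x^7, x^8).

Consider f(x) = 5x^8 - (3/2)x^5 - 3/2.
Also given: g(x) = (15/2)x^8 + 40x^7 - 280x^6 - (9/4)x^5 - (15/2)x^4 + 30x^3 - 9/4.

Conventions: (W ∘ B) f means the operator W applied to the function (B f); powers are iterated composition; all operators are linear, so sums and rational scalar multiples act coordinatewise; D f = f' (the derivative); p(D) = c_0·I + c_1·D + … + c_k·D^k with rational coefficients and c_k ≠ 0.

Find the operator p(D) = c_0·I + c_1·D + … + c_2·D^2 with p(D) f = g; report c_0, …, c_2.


D^0 f = 5x^8 - (3/2)x^5 - 3/2
D^1 f = 40x^7 - (15/2)x^4
D^2 f = 280x^6 - 30x^3
matching coefficients of g against c_0 f + c_1 Df + … from the top degree down determines the c_i
solution: c_0 = 3/2, c_1 = 1, c_2 = -1

p(D) = (3/2)·I + D − D^2, i.e. c_0 = 3/2, c_1 = 1, c_2 = -1


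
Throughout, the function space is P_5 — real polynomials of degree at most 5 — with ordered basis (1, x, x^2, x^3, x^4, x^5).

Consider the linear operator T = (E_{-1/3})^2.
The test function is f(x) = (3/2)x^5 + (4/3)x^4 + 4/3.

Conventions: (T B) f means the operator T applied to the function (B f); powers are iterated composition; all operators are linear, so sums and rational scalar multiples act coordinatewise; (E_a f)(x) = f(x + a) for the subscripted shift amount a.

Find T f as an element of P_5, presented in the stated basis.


E_{-1/3} f = (3/2)x^5 - (7/6)x^4 - (1/9)x^3 + (1/3)x^2 - (17/162)x + 653/486
E_{-1/3} E_{-1/3} f = (3/2)x^5 - (11/3)x^4 + (28/9)x^3 - (8/9)x^2 - (8/81)x + 340/243

g(x) = (3/2)x^5 - (11/3)x^4 + (28/9)x^3 - (8/9)x^2 - (8/81)x + 340/243


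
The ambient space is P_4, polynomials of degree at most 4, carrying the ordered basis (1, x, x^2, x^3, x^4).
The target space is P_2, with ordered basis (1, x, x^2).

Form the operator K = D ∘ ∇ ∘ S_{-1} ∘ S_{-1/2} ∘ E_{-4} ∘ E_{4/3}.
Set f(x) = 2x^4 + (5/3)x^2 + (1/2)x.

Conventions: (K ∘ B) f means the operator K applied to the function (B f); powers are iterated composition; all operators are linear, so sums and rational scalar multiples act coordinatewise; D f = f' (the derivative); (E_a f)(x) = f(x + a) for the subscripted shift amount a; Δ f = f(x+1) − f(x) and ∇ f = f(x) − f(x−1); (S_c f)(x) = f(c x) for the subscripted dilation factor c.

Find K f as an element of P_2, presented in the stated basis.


E_{4/3} f = 2x^4 + (32/3)x^3 + 23x^2 + (1291/54)x + 806/81
E_{-4} E_{4/3} f = 2x^4 - (64/3)x^3 + 87x^2 - (8645/54)x + 9044/81
S_{-1/2} E_{-4} E_{4/3} f = (1/8)x^4 + (8/3)x^3 + (87/4)x^2 + (8645/108)x + 9044/81
S_{-1} (S_{-1/2} ∘ E_{-4}) E_{4/3} f = (1/8)x^4 - (8/3)x^3 + (87/4)x^2 - (8645/108)x + 9044/81
∇ S_{-1} (S_{-1/2} ∘ E_{-4}) E_{4/3} f = (1/2)x^3 - (35/4)x^2 + 52x - 22591/216
D ∇ S_{-1} (S_{-1/2} ∘ E_{-4}) E_{4/3} f = (3/2)x^2 - (35/2)x + 52

g(x) = (3/2)x^2 - (35/2)x + 52


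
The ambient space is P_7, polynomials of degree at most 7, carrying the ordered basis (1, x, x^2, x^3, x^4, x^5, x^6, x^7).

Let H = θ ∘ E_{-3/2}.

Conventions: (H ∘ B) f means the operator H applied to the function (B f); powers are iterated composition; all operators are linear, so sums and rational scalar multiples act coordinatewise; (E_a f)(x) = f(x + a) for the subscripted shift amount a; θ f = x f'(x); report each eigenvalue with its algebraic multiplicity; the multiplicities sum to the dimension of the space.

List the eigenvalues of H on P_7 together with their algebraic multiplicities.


λ = 0 (multiplicity 1), λ = 1 (multiplicity 1), λ = 2 (multiplicity 1), λ = 3 (multiplicity 1), λ = 4 (multiplicity 1), λ = 5 (multiplicity 1), λ = 6 (multiplicity 1), λ = 7 (multiplicity 1)

image of 1: 0
image of x: x
image of x^2: 2x^2 - 3x
image of x^3: 3x^3 - 9x^2 + (27/4)x
image of x^4: 4x^4 - 18x^3 + 27x^2 - (27/2)x
image of x^5: 5x^5 - 30x^4 + (135/2)x^3 - (135/2)x^2 + (405/16)x
image of x^6: 6x^6 - 45x^5 + 135x^4 - (405/2)x^3 + (1215/8)x^2 - (729/16)x
image of x^7: 7x^7 - 63x^6 + (945/4)x^5 - (945/2)x^4 + (8505/16)x^3 - (5103/16)x^2 + (5103/64)x
the matrix is upper triangular; its diagonal is (0, 1, 2, 3, 4, 5, 6, 7)
for a triangular matrix the eigenvalues are the diagonal entries, with algebraic multiplicity their repetition count


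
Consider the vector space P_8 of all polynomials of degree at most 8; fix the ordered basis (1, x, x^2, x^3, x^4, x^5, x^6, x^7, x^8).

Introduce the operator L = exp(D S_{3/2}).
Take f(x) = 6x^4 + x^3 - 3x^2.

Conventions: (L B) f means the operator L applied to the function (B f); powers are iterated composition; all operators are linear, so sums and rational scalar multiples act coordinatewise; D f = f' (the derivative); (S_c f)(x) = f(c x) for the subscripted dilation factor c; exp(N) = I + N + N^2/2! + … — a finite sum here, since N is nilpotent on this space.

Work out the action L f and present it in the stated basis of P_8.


g(x) = 6x^4 + (245/2)x^3 + (19911/32)x^2 + (59643/64)x + 177795/512

order-1 term: (243/2)x^3 + (81/8)x^2 - (27/2)x
order-2 term: (19683/32)x^2 + (729/32)x - 81/8
order-3 term: (59049/64)x + 729/64
order-4 term: 177147/512
the series for exp(D S_{3/2}) f terminates at order 4
exp(D S_{3/2}) f = 6x^4 + (245/2)x^3 + (19911/32)x^2 + (59643/64)x + 177795/512


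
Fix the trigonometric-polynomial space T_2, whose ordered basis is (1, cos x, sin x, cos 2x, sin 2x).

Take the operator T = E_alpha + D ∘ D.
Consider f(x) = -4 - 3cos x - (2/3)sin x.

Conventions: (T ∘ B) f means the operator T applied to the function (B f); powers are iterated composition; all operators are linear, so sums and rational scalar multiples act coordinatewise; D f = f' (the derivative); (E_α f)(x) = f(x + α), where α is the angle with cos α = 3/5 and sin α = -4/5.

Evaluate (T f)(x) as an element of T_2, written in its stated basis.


E_alpha f = -4 - (19/15)cos x - (14/5)sin x
D f = -(2/3)cos x + 3sin x
D D f = 3cos x + (2/3)sin x
(E_alpha + D ∘ D) f = -4 + (26/15)cos x - (32/15)sin x

the result is g(x) = -4 + (26/15)cos x - (32/15)sin x


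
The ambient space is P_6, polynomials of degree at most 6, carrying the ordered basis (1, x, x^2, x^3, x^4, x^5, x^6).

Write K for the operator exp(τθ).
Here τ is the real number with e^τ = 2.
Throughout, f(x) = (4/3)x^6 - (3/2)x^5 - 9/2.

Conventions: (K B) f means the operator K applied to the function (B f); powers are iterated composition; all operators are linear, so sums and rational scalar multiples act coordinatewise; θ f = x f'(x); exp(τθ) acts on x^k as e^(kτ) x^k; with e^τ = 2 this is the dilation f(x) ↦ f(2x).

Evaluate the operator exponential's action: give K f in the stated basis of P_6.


the image equals g(x) = (256/3)x^6 - 48x^5 - 9/2

exp(τθ) x^k = e^(kτ) x^k; with e^τ = 2 this sends x^k to 2^k x^k
x^5 ↦ 32 x^5
x^6 ↦ 64 x^6
applying this coordinatewise to f: exp(τθ) f = (256/3)x^6 - 48x^5 - 9/2


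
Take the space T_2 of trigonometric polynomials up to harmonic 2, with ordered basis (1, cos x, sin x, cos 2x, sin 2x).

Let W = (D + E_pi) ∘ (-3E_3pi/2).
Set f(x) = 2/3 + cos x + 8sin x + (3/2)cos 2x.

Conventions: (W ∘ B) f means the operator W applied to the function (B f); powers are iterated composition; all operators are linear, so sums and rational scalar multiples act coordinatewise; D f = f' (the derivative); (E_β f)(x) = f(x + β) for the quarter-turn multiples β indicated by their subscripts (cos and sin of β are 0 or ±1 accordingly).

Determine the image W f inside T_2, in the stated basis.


E_3pi/2 f = 2/3 - 8cos x + sin x - (3/2)cos 2x
(-3E_3pi/2) f = -2 + 24cos x - 3sin x + (9/2)cos 2x
D (-3E_3pi/2) f = -3cos x - 24sin x - 9sin 2x
E_pi (-3E_3pi/2) f = -2 - 24cos x + 3sin x + (9/2)cos 2x
(D + E_pi) (-3E_3pi/2) f = -2 - 27cos x - 21sin x + (9/2)cos 2x - 9sin 2x

g(x) = -2 - 27cos x - 21sin x + (9/2)cos 2x - 9sin 2x


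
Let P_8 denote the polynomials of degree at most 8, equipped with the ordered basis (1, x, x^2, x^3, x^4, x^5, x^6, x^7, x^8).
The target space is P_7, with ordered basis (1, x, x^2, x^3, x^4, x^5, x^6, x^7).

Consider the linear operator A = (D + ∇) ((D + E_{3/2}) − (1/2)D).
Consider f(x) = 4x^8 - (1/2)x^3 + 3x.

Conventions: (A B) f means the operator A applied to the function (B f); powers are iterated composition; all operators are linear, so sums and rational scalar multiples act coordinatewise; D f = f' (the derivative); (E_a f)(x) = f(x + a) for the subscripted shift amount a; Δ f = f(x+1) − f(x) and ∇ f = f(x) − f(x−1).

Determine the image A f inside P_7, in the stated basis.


D f = 32x^7 - (3/2)x^2 + 3
E_{3/2} f = 4x^8 + 48x^7 + 252x^6 + 756x^5 + (2835/2)x^4 + (3401/2)x^3 + (2547/2)x^2 + (4371/8)x + 6741/64
(D + E_{3/2}) f = 4x^8 + 80x^7 + 252x^6 + 756x^5 + (2835/2)x^4 + (3401/2)x^3 + 1272x^2 + (4371/8)x + 6933/64
D f = 32x^7 - (3/2)x^2 + 3
(-(1/2)D) f = -16x^7 + (3/4)x^2 - 3/2
((D + E_{3/2}) − (1/2)D) f = 4x^8 + 64x^7 + 252x^6 + 756x^5 + (2835/2)x^4 + (3401/2)x^3 + (5091/4)x^2 + (4371/8)x + 6837/64
D ((D + E_{3/2}) − (1/2)D) f = 32x^7 + 448x^6 + 1512x^5 + 3780x^4 + 5670x^3 + (10203/2)x^2 + (5091/2)x + 4371/8
∇ ((D + E_{3/2}) − (1/2)D) f = 32x^7 + 336x^6 + 392x^5 + 1960x^4 + 1134x^3 + (3217/2)x^2 + 430x + 965/8
(D + ∇) ((D + E_{3/2}) − (1/2)D) f = 64x^7 + 784x^6 + 1904x^5 + 5740x^4 + 6804x^3 + 6710x^2 + (5951/2)x + 667

g(x) = 64x^7 + 784x^6 + 1904x^5 + 5740x^4 + 6804x^3 + 6710x^2 + (5951/2)x + 667


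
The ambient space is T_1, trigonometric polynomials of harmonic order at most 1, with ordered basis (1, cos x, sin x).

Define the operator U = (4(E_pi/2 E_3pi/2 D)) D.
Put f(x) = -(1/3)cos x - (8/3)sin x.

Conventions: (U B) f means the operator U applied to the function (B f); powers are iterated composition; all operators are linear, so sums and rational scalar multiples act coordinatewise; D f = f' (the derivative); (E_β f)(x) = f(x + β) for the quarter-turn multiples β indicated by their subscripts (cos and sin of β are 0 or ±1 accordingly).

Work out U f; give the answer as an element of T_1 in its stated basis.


D f = -(8/3)cos x + (1/3)sin x
D D f = (1/3)cos x + (8/3)sin x
E_3pi/2 D D f = -(8/3)cos x + (1/3)sin x
E_pi/2 E_3pi/2 D D f = (1/3)cos x + (8/3)sin x
(4(E_pi/2 E_3pi/2 D)) D f = (4/3)cos x + (32/3)sin x

the image equals g(x) = (4/3)cos x + (32/3)sin x


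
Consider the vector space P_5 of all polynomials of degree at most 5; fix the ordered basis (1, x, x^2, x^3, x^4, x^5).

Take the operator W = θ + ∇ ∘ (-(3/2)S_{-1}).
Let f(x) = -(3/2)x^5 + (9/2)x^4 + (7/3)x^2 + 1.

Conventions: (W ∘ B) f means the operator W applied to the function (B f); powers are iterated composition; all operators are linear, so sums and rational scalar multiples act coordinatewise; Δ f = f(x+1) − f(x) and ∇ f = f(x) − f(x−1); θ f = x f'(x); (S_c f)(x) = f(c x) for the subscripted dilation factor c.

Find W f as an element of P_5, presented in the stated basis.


the image equals g(x) = -(15/2)x^5 + (27/4)x^4 - (9/2)x^3 + (68/3)x^2 - (91/4)x + 8

θ f = -(15/2)x^5 + 18x^4 + (14/3)x^2
S_{-1} f = (3/2)x^5 + (9/2)x^4 + (7/3)x^2 + 1
(-(3/2)S_{-1}) f = -(9/4)x^5 - (27/4)x^4 - (7/2)x^2 - 3/2
∇ (-(3/2)S_{-1}) f = -(45/4)x^4 - (9/2)x^3 + 18x^2 - (91/4)x + 8
(θ + ∇ ∘ (-(3/2)S_{-1})) f = -(15/2)x^5 + (27/4)x^4 - (9/2)x^3 + (68/3)x^2 - (91/4)x + 8


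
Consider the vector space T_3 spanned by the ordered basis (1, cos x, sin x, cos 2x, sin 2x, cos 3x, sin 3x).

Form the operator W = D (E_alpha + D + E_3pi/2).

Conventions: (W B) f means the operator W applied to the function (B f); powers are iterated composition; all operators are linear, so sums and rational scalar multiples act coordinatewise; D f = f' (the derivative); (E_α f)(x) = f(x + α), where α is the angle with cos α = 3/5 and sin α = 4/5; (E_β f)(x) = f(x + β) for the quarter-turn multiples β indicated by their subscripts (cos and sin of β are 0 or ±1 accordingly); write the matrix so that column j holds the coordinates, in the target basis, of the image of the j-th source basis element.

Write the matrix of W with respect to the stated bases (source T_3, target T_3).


the matrix is [[0, 0, 0, 0, 0, 0, 0]; [0, -4/5, 3/5, 0, 0, 0, 0]; [0, -3/5, -4/5, 0, 0, 0, 0]; [0, 0, 0, -148/25, -64/25, 0, 0]; [0, 0, 0, 64/25, -148/25, 0, 0]; [0, 0, 0, 0, 0, -1632/125, -351/125]; [0, 0, 0, 0, 0, 351/125, -1632/125]] (rows listed top to bottom)

image of 1: 0
image of cos x: -(4/5)cos x - (3/5)sin x
image of sin x: (3/5)cos x - (4/5)sin x
image of cos 2x: -(148/25)cos 2x + (64/25)sin 2x
image of sin 2x: -(64/25)cos 2x - (148/25)sin 2x
image of cos 3x: -(1632/125)cos 3x + (351/125)sin 3x
image of sin 3x: -(351/125)cos 3x - (1632/125)sin 3x
each image's coordinates form column j of the matrix


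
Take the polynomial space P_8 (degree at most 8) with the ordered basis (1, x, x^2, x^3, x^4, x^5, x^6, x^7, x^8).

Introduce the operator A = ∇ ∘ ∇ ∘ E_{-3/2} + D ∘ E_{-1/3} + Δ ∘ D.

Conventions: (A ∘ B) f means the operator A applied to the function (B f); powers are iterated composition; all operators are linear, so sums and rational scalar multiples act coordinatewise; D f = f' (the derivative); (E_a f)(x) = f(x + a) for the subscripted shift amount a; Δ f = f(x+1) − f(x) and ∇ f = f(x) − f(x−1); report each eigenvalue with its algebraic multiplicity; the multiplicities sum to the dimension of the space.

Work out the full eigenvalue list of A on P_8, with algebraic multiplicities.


image of 1: 0
image of x: 1
image of x^2: 2x + 10/3
image of x^3: 3x^2 + 10x - 35/3
image of x^4: 4x^3 + 20x^2 - (140/3)x + 2183/27
image of x^5: 5x^4 + (100/3)x^3 - (350/3)x^2 + (10915/27)x - 53855/162
image of x^6: 6x^5 + 50x^4 - (700/3)x^3 + (10915/9)x^2 - (53855/27)x + 886043/648
image of x^7: 7x^6 + 70x^5 - (1225/3)x^4 + (76405/27)x^3 - (376985/54)x^2 + (6202301/648)x - 60924605/11664
image of x^8: 8x^7 + (280/3)x^6 - (1960/3)x^5 + (152810/27)x^4 - (1507940/81)x^3 + (6202301/162)x^2 - (60924605/1458)x + 341182871/17496
the matrix is upper triangular; its diagonal is (0, 0, 0, 0, 0, 0, 0, 0, 0)
for a triangular matrix the eigenvalues are the diagonal entries, with algebraic multiplicity their repetition count

λ = 0 (multiplicity 9)


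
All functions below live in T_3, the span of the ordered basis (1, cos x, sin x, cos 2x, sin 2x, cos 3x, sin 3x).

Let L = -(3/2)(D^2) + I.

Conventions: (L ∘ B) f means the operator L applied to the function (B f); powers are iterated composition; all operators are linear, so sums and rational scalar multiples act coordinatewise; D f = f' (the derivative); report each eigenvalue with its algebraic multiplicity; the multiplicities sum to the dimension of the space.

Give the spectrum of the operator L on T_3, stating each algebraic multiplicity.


λ = 1 (multiplicity 1), λ = 5/2 (multiplicity 2), λ = 7 (multiplicity 2), λ = 29/2 (multiplicity 2)

image of 1: 1
image of cos x: (5/2)cos x
image of sin x: (5/2)sin x
image of cos 2x: 7cos 2x
image of sin 2x: 7sin 2x
image of cos 3x: (29/2)cos 3x
image of sin 3x: (29/2)sin 3x
the matrix is diagonal; its diagonal is (1, 5/2, 5/2, 7, 7, 29/2, 29/2)
for a triangular matrix the eigenvalues are the diagonal entries, with algebraic multiplicity their repetition count


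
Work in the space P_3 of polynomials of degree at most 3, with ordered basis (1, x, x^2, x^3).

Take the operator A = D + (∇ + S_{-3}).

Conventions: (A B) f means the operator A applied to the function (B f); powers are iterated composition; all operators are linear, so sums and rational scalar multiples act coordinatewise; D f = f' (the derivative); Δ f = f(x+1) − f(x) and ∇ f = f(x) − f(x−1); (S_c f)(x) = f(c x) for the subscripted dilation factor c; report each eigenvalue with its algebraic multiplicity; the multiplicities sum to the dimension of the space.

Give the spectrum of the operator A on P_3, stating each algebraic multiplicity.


λ = -27 (multiplicity 1), λ = -3 (multiplicity 1), λ = 1 (multiplicity 1), λ = 9 (multiplicity 1)

image of 1: 1
image of x: -3x + 2
image of x^2: 9x^2 + 4x - 1
image of x^3: -27x^3 + 6x^2 - 3x + 1
the matrix is upper triangular; its diagonal is (1, -3, 9, -27)
for a triangular matrix the eigenvalues are the diagonal entries, with algebraic multiplicity their repetition count


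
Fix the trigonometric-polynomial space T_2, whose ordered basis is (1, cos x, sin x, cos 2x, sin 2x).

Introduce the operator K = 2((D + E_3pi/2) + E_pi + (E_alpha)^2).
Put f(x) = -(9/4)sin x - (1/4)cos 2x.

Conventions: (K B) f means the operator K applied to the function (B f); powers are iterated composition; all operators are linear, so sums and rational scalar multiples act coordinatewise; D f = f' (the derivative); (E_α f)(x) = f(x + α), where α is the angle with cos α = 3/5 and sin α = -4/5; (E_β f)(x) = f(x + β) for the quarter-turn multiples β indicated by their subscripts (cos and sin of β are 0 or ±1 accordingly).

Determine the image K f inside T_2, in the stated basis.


the image equals g(x) = (108/25)cos x + (144/25)sin x + (527/1250)cos 2x + (793/625)sin 2x

D f = -(9/4)cos x + (1/2)sin 2x
E_3pi/2 f = (9/4)cos x + (1/4)cos 2x
(D + E_3pi/2) f = (1/4)cos 2x + (1/2)sin 2x
E_pi f = (9/4)sin x - (1/4)cos 2x
E_alpha f = (9/5)cos x - (27/20)sin x + (7/100)cos 2x - (6/25)sin 2x
E_alpha E_alpha f = (54/25)cos x + (63/100)sin x + (527/2500)cos 2x + (84/625)sin 2x
((D + E_3pi/2) + E_pi + (E_alpha)^2) f = (54/25)cos x + (72/25)sin x + (527/2500)cos 2x + (793/1250)sin 2x
(2((D + E_3pi/2) + E_pi + (E_alpha)^2)) f = (108/25)cos x + (144/25)sin x + (527/1250)cos 2x + (793/625)sin 2x


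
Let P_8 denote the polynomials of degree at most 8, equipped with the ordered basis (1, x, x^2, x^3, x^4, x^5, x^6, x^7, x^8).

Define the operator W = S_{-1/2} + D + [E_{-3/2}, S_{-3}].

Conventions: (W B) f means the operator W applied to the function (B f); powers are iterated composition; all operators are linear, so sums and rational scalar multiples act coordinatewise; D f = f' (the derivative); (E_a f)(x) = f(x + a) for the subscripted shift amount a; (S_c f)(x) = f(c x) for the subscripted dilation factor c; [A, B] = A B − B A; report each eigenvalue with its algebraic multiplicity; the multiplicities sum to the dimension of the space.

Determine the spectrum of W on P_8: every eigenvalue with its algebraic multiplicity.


λ = -1/2 (multiplicity 1), λ = -1/8 (multiplicity 1), λ = -1/32 (multiplicity 1), λ = -1/128 (multiplicity 1), λ = 1/256 (multiplicity 1), λ = 1/64 (multiplicity 1), λ = 1/16 (multiplicity 1), λ = 1/4 (multiplicity 1), λ = 1 (multiplicity 1)

image of 1: 1
image of x: -(1/2)x + 7
image of x^2: (1/4)x^2 - 34x + 18
image of x^3: -(1/8)x^3 + 165x^2 - 162x + 189/2
image of x^4: (1/16)x^4 - 644x^3 + 972x^2 - 1134x + 405
image of x^5: -(1/32)x^5 + 2435x^4 - 4860x^3 + 8505x^2 - 6075x + 14823/8
image of x^6: (1/64)x^6 - 8742x^5 + 21870x^4 - 51030x^3 + 54675x^2 - (133407/4)x + 66339/8
image of x^7: -(1/128)x^7 + 30625x^6 - 91854x^5 + (535815/2)x^4 - 382725x^3 + (2801547/8)x^2 - (1393119/8)x + 1196289/32
image of x^8: (1/256)x^8 - 104968x^7 + 367416x^6 - 1285956x^5 + 2296350x^4 - 2801547x^3 + (4179357/2)x^2 - (3588867/4)x + 1345005/8
the matrix is upper triangular; its diagonal is (1, -1/2, 1/4, -1/8, 1/16, -1/32, 1/64, -1/128, 1/256)
for a triangular matrix the eigenvalues are the diagonal entries, with algebraic multiplicity their repetition count
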